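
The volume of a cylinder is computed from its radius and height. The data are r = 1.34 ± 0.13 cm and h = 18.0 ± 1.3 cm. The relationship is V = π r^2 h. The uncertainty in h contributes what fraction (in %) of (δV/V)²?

(δV/V)² = (2·δr/r)² + (1·δh/h)²
  r term: (2×0.0970)² = 0.0376
  h term: (1×0.0722)² = 0.00522
Total = 0.0429. Share from h = 0.00522/0.0429 = 0.122.

12.2%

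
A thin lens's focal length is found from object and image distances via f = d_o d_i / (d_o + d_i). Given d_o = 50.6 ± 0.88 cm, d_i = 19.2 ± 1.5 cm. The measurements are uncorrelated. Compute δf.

∂f/∂d_o = (d_i/(d_o+d_i))² = 0.0757;  ∂f/∂d_i = (d_o/(d_o+d_i))² = 0.526
δf = √((∂f/∂d_o · δd_o)² + (∂f/∂d_i · δd_i)²) = √(0.00443 + 0.621) = 0.791 cm

0.791 cm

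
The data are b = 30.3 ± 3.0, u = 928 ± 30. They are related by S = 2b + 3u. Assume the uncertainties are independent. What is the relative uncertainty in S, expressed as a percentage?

3.17%

For a sum/difference, combine absolute errors in quadrature:
  (2·δb)² = 36.0;  (3·δu)² = 8100
δS = √(8140) = 90.2
S = 2840, so δS/S = 90.2/2840 = 0.0317.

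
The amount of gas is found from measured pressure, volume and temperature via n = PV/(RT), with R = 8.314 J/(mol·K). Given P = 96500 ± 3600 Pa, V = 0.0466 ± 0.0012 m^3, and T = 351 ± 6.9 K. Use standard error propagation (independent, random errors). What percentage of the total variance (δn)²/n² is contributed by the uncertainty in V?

27.2%

(δn/n)² = (1·δP/P)² + (1·δV/V)² + (-1·δT/T)²
  P term: (1×0.0373)² = 0.00139
  V term: (1×0.0258)² = 0.000663
  T term: (-1×0.0197)² = 0.000386
Total = 0.00244. Share from V = 0.000663/0.00244 = 0.272.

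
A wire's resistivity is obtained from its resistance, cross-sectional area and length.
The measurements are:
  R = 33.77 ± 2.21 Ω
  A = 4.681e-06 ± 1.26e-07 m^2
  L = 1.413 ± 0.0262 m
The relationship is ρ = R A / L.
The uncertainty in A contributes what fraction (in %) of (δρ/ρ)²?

(δρ/ρ)² = (1·δR/R)² + (1·δA/A)² + (-1·δL/L)²
  R term: (1×0.0654)² = 0.00428
  A term: (1×0.0269)² = 0.000725
  L term: (-1×0.0185)² = 0.000344
Total = 0.00535. Share from A = 0.000725/0.00535 = 0.135.

13.5%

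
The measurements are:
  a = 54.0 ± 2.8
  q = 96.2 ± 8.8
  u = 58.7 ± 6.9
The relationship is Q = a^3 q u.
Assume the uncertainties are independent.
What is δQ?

Since Q is a product/quotient, work with relative uncertainties:
  (3·δa/a)² = (3×0.0519)² = 0.0242;  (1·δq/q)² = (1×0.0915)² = 0.00837;  (1·δu/u)² = (1×0.118)² = 0.0138
δQ/Q = √(0.0464) = 0.215
Q = 8.89e+08, so δQ = 0.215 × 8.89e+08 = 1.92e+08.

1.92e+08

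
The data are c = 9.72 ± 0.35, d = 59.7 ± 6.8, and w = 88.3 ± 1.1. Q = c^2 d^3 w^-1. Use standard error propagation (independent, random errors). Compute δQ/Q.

0.349

Q is a product of powers, so relative uncertainties combine in quadrature:
  (2·δc/c)² = (2×0.0360)² = 0.00519;  (3·δd/d)² = (3×0.114)² = 0.117;  (-1·δw/w)² = (-1×0.0125)² = 0.000155
δQ/Q = √(0.122) = 0.349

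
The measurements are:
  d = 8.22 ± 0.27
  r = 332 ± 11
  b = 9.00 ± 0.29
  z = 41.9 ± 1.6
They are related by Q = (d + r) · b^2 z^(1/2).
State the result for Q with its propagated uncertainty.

Let u = d + r = 340. δu = √(δd² + δr²) = √(0.0729 + 121) = 11.0, so δu/u = 0.0323.
Q is then a monomial in u, b, z:
δQ/Q = √((δu/u)² + (2·δb/b)² + (½·δz/z)²) = √(0.00105 + 0.00415 + 0.000365) = 0.0746
Q = 1.78e+05, so δQ = 0.0746 × 1.78e+05 = 13300.

(1.78 ± 0.133) × 10^5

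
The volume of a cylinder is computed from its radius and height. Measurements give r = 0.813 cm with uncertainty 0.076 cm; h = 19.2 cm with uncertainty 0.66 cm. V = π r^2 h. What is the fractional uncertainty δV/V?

Each factor contributes (exponent × relative error)² to (δV/V)²:
  (2·δr/r)² = (2×0.0935)² = 0.0350;  (1·δh/h)² = (1×0.0344)² = 0.00118
δV/V = √(0.0361) = 0.190

0.190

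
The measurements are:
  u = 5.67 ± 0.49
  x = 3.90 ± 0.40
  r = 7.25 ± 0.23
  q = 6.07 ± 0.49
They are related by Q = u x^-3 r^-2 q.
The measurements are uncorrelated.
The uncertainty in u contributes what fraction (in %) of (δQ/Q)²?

(δQ/Q)² = (1·δu/u)² + (-3·δx/x)² + (-2·δr/r)² + (1·δq/q)²
  u term: (1×0.0864)² = 0.00747
  x term: (-3×0.103)² = 0.0947
  r term: (-2×0.0317)² = 0.00403
  q term: (1×0.0807)² = 0.00652
Total = 0.113. Share from u = 0.00747/0.113 = 0.0663.

6.63%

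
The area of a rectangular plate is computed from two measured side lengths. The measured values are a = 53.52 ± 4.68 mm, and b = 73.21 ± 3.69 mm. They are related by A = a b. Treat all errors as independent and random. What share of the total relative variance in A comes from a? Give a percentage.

75.1%

(δA/A)² = (1·δa/a)² + (1·δb/b)²
  a term: (1×0.0874)² = 0.00765
  b term: (1×0.0504)² = 0.00254
Total = 0.0102. Share from a = 0.00765/0.0102 = 0.751.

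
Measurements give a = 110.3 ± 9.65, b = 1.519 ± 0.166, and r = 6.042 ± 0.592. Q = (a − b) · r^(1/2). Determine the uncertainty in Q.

27.1

Let u = a − b = 108.8. δu = √(δa² + δb²) = √(93.1 + 0.0276) = 9.65, so δu/u = 0.0887.
Q is then a monomial in u, r:
δQ/Q = √((δu/u)² + (½·δr/r)²) = √(0.00787 + 0.00240) = 0.101
Q = 267.4, so δQ = 0.101 × 267.4 = 27.1.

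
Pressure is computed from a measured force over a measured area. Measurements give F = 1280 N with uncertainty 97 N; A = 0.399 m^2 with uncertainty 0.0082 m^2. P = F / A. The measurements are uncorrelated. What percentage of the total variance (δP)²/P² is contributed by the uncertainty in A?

6.85%

(δP/P)² = (1·δF/F)² + (-1·δA/A)²
  F term: (1×0.0758)² = 0.00574
  A term: (-1×0.0206)² = 0.000422
Total = 0.00617. Share from A = 0.000422/0.00617 = 0.0685.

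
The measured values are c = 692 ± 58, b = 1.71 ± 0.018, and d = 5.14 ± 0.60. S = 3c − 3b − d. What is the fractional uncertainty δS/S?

S is a linear combination, so absolute uncertainties add in quadrature:
  (3·δc)² = 30300;  (3·δb)² = 0.00292;  (δd)² = 0.360
δS = √(30300) = 174
S = 2070, so δS/S = 174/2070 = 0.0842.

0.0842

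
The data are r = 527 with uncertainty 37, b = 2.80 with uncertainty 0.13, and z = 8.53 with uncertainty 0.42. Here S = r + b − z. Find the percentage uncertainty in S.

7.10%

Absolute uncertainties add in quadrature for a linear combination:
  (δr)² = 1370;  (δb)² = 0.0169;  (δz)² = 0.176
δS = √(1370) = 37.0
S = 521, so δS/S = 37.0/521 = 0.0710.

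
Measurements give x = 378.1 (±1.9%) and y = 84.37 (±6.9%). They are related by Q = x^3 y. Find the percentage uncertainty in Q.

For a monomial Q ∝ x^3, y, fractional errors add in quadrature:
  (3·δx/x)² = (3×0.0190)² = 0.00325;  (1·δy/y)² = (1×0.0690)² = 0.00476
δQ/Q = √(0.00801) = 0.0895

8.95%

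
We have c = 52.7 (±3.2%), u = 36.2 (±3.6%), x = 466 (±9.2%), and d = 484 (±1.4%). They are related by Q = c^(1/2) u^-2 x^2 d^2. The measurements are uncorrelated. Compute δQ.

5.64e+07

Q is a product of powers, so relative uncertainties combine in quadrature:
  (½·δc/c)² = (0.5×0.0320)² = 0.000256;  (-2·δu/u)² = (-2×0.0360)² = 0.00518;  (2·δx/x)² = (2×0.0920)² = 0.0339;  (2·δd/d)² = (2×0.0140)² = 0.000784
δQ/Q = √(0.0401) = 0.200
Q = 2.82e+08, so δQ = 0.200 × 2.82e+08 = 5.64e+07.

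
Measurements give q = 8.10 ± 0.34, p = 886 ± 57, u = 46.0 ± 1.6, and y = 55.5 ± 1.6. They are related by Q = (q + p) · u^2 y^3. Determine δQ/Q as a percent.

Let w = q + p = 894. δw = √(δq² + δp²) = √(0.116 + 3250) = 57.0, so δw/w = 0.0638.
Q is then a monomial in w, u, y:
δQ/Q = √((δw/w)² + (2·δu/u)² + (3·δy/y)²) = √(0.00406 + 0.00484 + 0.00748) = 0.128

12.8%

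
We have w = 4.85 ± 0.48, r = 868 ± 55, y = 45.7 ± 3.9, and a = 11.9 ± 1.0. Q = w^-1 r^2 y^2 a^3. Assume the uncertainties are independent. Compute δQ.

Each factor contributes (exponent × relative error)² to (δQ/Q)²:
  (-1·δw/w)² = (-1×0.0990)² = 0.00979;  (2·δr/r)² = (2×0.0634)² = 0.0161;  (2·δy/y)² = (2×0.0853)² = 0.0291;  (3·δa/a)² = (3×0.0840)² = 0.0636
δQ/Q = √(0.119) = 0.344
Q = 5.47e+11, so δQ = 0.344 × 5.47e+11 = 1.88e+11.

1.88e+11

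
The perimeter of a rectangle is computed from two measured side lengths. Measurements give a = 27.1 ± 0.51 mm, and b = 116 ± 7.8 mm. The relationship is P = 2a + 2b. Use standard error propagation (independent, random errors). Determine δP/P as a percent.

Each term contributes (cᵢ δxᵢ)² to (δP)²:
  (2·δa)² = 1.04;  (2·δb)² = 243
δP = √(244) = 15.6 mm
P = 286 mm, so δP/P = 15.6/286 = 0.0546.

5.46%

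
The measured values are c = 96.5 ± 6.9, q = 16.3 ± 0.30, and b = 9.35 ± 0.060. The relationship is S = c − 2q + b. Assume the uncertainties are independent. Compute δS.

6.93

S is a linear combination, so absolute uncertainties add in quadrature:
  (δc)² = 47.6;  (2·δq)² = 0.360;  (δb)² = 0.00360
δS = √(48.0) = 6.93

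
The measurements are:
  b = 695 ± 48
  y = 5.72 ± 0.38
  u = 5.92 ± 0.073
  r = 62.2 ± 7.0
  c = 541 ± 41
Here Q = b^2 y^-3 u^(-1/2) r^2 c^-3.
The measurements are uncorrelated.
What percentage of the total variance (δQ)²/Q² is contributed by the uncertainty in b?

(δQ/Q)² = (2·δb/b)² + (-3·δy/y)² + (−½·δu/u)² + (2·δr/r)² + (-3·δc/c)²
  b term: (2×0.0691)² = 0.0191
  y term: (-3×0.0664)² = 0.0397
  u term: (-0.5×0.0123)² = 3.8e-05
  r term: (2×0.113)² = 0.0507
  c term: (-3×0.0758)² = 0.0517
Total = 0.161. Share from b = 0.0191/0.161 = 0.118.

11.8%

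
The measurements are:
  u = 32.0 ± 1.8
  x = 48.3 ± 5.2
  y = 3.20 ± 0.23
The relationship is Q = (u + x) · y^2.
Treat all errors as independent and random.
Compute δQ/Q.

Let w = u + x = 80.3. δw = √(δu² + δx²) = √(3.24 + 27.0) = 5.50, so δw/w = 0.0685.
Q is then a monomial in w, y:
δQ/Q = √((δw/w)² + (2·δy/y)²) = √(0.00470 + 0.0207) = 0.159

0.159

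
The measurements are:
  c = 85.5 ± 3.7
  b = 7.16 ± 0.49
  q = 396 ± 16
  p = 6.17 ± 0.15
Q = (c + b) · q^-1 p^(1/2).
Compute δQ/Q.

0.0583

Let u = c + b = 92.7. δu = √(δc² + δb²) = √(13.7 + 0.240) = 3.73, so δu/u = 0.0403.
Q is then a monomial in u, q, p:
δQ/Q = √((δu/u)² + (-1·δq/q)² + (½·δp/p)²) = √(0.00162 + 0.00163 + 0.000148) = 0.0583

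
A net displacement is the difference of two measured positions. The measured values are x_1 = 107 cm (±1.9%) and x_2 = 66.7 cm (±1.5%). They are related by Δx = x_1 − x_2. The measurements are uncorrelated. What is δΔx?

2.27 cm

For a sum/difference, combine absolute errors in quadrature:
  (δx_1)² = 4.13;  (δx_2)² = 1.00
δΔx = √(5.13) = 2.27 cm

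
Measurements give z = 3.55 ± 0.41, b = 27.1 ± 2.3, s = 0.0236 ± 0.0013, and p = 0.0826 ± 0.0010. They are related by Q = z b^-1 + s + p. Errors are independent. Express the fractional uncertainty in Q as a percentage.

Let w = z·b^-1 = 0.131. δw/w = √((1·δz/z)² + (-1·δb/b)²) = √(0.0133 + 0.00720) = 0.143, so δw = 0.0188.
Q = w + s + p: δQ = √(δw² + δs² + δp²) = √(0.000352 + 1.69e-06 + 1e-06) = 0.0188
Q = 0.237, so δQ/Q = 0.0188/0.237 = 0.0795.

7.95%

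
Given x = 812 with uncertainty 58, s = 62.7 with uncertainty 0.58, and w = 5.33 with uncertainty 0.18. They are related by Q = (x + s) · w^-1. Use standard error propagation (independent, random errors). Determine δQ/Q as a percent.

7.44%

Let u = x + s = 875. δu = √(δx² + δs²) = √(3360 + 0.336) = 58.0, so δu/u = 0.0663.
Q is then a monomial in u, w:
δQ/Q = √((δu/u)² + (-1·δw/w)²) = √(0.00440 + 0.00114) = 0.0744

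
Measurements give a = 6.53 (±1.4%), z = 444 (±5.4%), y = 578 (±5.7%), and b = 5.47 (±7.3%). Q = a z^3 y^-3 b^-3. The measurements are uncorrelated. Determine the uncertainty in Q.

0.00582

Products/powers → add relative errors in quadrature, weighted by exponent:
  (1·δa/a)² = (1×0.0140)² = 0.000196;  (3·δz/z)² = (3×0.0540)² = 0.0262;  (-3·δy/y)² = (-3×0.0570)² = 0.0292;  (-3·δb/b)² = (-3×0.0730)² = 0.0480
δQ/Q = √(0.104) = 0.322
Q = 0.0181, so δQ = 0.322 × 0.0181 = 0.00582.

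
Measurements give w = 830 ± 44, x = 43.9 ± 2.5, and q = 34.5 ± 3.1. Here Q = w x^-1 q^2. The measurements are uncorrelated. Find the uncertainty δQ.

4410

Products/powers → add relative errors in quadrature, weighted by exponent:
  (1·δw/w)² = (1×0.0530)² = 0.00281;  (-1·δx/x)² = (-1×0.0569)² = 0.00324;  (2·δq/q)² = (2×0.0899)² = 0.0323
δQ/Q = √(0.0383) = 0.196
Q = 22500, so δQ = 0.196 × 22500 = 4410.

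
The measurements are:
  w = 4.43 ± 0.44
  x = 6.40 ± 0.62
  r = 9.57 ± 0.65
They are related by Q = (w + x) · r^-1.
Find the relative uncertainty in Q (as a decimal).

0.0977

Let u = w + x = 10.8. δu = √(δw² + δx²) = √(0.194 + 0.384) = 0.760, so δu/u = 0.0702.
Q is then a monomial in u, r:
δQ/Q = √((δu/u)² + (-1·δr/r)²) = √(0.00493 + 0.00461) = 0.0977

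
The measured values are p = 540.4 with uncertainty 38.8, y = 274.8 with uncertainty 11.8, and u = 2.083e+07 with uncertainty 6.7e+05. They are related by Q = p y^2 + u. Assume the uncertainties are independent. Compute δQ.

Let w = p·y^2 = 4.081e+07. δw/w = √((1·δp/p)² + (2·δy/y)²) = √(0.00516 + 0.00738) = 0.112, so δw = 4.57e+06.
Q = w + u: δQ = √(δw² + δu²) = √(2.09e+13 + 4.49e+11) = 4.62e+06

4.62e+06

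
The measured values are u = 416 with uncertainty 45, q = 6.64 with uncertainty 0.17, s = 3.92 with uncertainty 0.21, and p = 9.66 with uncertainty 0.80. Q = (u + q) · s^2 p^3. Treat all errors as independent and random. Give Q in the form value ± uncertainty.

Let w = u + q = 423. δw = √(δu² + δq²) = √(2020 + 0.0289) = 45.0, so δw/w = 0.106.
Q is then a monomial in w, s, p:
δQ/Q = √((δw/w)² + (2·δs/s)² + (3·δp/p)²) = √(0.0113 + 0.0115 + 0.0617) = 0.291
Q = 5.85e+06, so δQ = 0.291 × 5.85e+06 = 1.7e+06.

(5.85 ± 1.70) × 10^6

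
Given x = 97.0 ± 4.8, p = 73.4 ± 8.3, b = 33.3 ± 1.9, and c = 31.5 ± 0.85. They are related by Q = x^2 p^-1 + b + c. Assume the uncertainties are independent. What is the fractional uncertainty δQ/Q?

0.100

Let w = x^2·p^-1 = 128. δw/w = √((2·δx/x)² + (-1·δp/p)²) = √(0.00979 + 0.0128) = 0.150, so δw = 19.3.
Q = w + b + c: δQ = √(δw² + δb² + δc²) = √(371 + 3.61 + 0.722) = 19.4
Q = 193, so δQ/Q = 19.4/193 = 0.100.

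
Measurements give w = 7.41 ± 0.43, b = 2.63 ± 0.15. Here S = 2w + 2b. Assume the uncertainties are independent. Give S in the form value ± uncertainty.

Absolute uncertainties add in quadrature for a linear combination:
  (2·δw)² = 0.740;  (2·δb)² = 0.0900
δS = √(0.830) = 0.911
S = 20.1.

20.1 ± 0.911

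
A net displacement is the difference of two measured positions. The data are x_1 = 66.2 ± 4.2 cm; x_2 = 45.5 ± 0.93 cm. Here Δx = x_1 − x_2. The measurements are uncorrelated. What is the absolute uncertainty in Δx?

4.30 cm

Sums and differences: (δΔx)² = Σ (cᵢ δxᵢ)².
  (δx_1)² = 17.6;  (δx_2)² = 0.865
δΔx = √(18.5) = 4.30 cm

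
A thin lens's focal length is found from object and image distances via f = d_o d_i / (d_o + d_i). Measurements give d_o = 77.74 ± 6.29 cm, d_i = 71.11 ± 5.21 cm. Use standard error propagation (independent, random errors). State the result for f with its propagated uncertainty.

∂f/∂d_o = (d_i/(d_o+d_i))² = 0.228;  ∂f/∂d_i = (d_o/(d_o+d_i))² = 0.273
δf = √((∂f/∂d_o · δd_o)² + (∂f/∂d_i · δd_i)²) = √(2.06 + 2.02) = 2.02 cm
f = 37.14 cm.

37.14 ± 2.02 cm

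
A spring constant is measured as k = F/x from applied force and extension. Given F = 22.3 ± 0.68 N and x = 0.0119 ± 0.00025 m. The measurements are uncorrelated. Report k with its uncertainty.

1870 ± 69.4 N/m

Relative error in a monomial: (δk/k)² = Σ (nᵢ · δxᵢ/xᵢ)².
  (1·δF/F)² = (1×0.0305)² = 0.000930;  (-1·δx/x)² = (-1×0.0210)² = 0.000441
δk/k = √(0.00137) = 0.0370
k = 1870 N/m, so δk = 0.0370 × 1870 = 69.4 N/m.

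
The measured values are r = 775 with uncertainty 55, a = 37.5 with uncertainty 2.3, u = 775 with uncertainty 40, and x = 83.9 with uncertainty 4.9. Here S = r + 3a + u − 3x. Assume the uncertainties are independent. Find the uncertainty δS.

Sums and differences: (δS)² = Σ (cᵢ δxᵢ)².
  (δr)² = 3020;  (3·δa)² = 47.6;  (δu)² = 1600;  (3·δx)² = 216
δS = √(4890) = 69.9

69.9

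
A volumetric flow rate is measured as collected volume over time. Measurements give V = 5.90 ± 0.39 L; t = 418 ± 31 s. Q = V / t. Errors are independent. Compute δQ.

0.00140 L/s

Each factor contributes (exponent × relative error)² to (δQ/Q)²:
  (1·δV/V)² = (1×0.0661)² = 0.00437;  (-1·δt/t)² = (-1×0.0742)² = 0.00550
δQ/Q = √(0.00987) = 0.0993
Q = 0.0141 L/s, so δQ = 0.0993 × 0.0141 = 0.00140 L/s.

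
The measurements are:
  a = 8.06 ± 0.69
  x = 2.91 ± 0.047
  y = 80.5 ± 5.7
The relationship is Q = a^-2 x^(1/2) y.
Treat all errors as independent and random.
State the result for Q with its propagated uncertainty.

2.11 ± 0.392

Products/powers → add relative errors in quadrature, weighted by exponent:
  (-2·δa/a)² = (-2×0.0856)² = 0.0293;  (½·δx/x)² = (0.5×0.0162)² = 6.52e-05;  (1·δy/y)² = (1×0.0708)² = 0.00501
δQ/Q = √(0.0344) = 0.185
Q = 2.11, so δQ = 0.185 × 2.11 = 0.392.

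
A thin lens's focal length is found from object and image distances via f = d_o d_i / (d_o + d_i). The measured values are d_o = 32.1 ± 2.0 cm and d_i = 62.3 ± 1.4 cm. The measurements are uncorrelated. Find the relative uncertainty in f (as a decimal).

0.0418

∂f/∂d_o = (d_i/(d_o+d_i))² = 0.436;  ∂f/∂d_i = (d_o/(d_o+d_i))² = 0.116
δf = √((∂f/∂d_o · δd_o)² + (∂f/∂d_i · δd_i)²) = √(0.759 + 0.0262) = 0.886 cm
f = 21.2 cm, so δf/f = 0.886/21.2 = 0.0418.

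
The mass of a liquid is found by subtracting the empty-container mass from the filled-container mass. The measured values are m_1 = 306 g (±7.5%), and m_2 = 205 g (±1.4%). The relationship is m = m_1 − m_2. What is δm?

23.1 g

Sums and differences: (δm)² = Σ (cᵢ δxᵢ)².
  (δm_1)² = 527;  (δm_2)² = 8.24
δm = √(535) = 23.1 g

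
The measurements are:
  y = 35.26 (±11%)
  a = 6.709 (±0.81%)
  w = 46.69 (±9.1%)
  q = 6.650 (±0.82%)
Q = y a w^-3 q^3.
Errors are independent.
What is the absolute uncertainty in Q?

0.202

Products/powers → add relative errors in quadrature, weighted by exponent:
  (1·δy/y)² = (1×0.110)² = 0.0121;  (1·δa/a)² = (1×0.00810)² = 6.56e-05;  (-3·δw/w)² = (-3×0.0910)² = 0.0745;  (3·δq/q)² = (3×0.00820)² = 0.000605
δQ/Q = √(0.0873) = 0.295
Q = 0.6835, so δQ = 0.295 × 0.6835 = 0.202.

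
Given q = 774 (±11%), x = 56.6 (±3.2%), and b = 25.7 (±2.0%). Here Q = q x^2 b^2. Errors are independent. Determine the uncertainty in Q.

For a monomial Q ∝ q, x^2, b^2, fractional errors add in quadrature:
  (1·δq/q)² = (1×0.110)² = 0.0121;  (2·δx/x)² = (2×0.0320)² = 0.00410;  (2·δb/b)² = (2×0.0200)² = 0.00160
δQ/Q = √(0.0178) = 0.133
Q = 1.64e+09, so δQ = 0.133 × 1.64e+09 = 2.18e+08.

2.18e+08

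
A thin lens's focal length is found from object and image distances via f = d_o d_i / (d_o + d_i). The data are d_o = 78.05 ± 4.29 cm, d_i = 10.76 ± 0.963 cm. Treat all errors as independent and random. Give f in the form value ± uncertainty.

9.456 ± 0.746 cm

∂f/∂d_o = (d_i/(d_o+d_i))² = 0.0147;  ∂f/∂d_i = (d_o/(d_o+d_i))² = 0.772
δf = √((∂f/∂d_o · δd_o)² + (∂f/∂d_i · δd_i)²) = √(0.00397 + 0.553) = 0.746 cm
f = 9.456 cm.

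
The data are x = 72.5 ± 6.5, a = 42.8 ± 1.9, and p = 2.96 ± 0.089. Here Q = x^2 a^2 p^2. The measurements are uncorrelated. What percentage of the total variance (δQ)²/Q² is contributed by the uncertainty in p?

8.28%

(δQ/Q)² = (2·δx/x)² + (2·δa/a)² + (2·δp/p)²
  x term: (2×0.0897)² = 0.0322
  a term: (2×0.0444)² = 0.00788
  p term: (2×0.0301)² = 0.00362
Total = 0.0437. Share from p = 0.00362/0.0437 = 0.0828.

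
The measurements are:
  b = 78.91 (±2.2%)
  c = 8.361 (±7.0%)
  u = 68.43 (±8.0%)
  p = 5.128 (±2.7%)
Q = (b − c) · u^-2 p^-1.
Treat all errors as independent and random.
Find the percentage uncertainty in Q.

16.4%

Let w = b − c = 70.55. δw = √(δb² + δc²) = √(3.01 + 0.343) = 1.83, so δw/w = 0.0260.
Q is then a monomial in w, u, p:
δQ/Q = √((δw/w)² + (-2·δu/u)² + (-1·δp/p)²) = √(0.000674 + 0.0256 + 0.000729) = 0.164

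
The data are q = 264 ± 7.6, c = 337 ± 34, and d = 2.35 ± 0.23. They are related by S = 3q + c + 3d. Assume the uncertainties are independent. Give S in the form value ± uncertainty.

For a sum/difference, combine absolute errors in quadrature:
  (3·δq)² = 520;  (δc)² = 1160;  (3·δd)² = 0.476
δS = √(1680) = 40.9
S = 1140.

1140 ± 40.9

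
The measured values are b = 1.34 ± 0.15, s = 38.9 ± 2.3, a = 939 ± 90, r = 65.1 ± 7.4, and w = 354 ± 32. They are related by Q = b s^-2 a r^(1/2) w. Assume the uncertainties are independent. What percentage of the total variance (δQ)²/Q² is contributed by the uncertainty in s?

29.7%

(δQ/Q)² = (1·δb/b)² + (-2·δs/s)² + (1·δa/a)² + (½·δr/r)² + (1·δw/w)²
  b term: (1×0.112)² = 0.0125
  s term: (-2×0.0591)² = 0.0140
  a term: (1×0.0958)² = 0.00919
  r term: (0.5×0.114)² = 0.00323
  w term: (1×0.0904)² = 0.00817
Total = 0.0471. Share from s = 0.0140/0.0471 = 0.297.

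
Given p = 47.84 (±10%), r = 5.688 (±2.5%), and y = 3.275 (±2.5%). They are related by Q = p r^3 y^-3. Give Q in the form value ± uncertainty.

Each factor contributes (exponent × relative error)² to (δQ/Q)²:
  (1·δp/p)² = (1×0.100)² = 0.0100;  (3·δr/r)² = (3×0.0250)² = 0.00563;  (-3·δy/y)² = (-3×0.0250)² = 0.00563
δQ/Q = √(0.0213) = 0.146
Q = 250.6, so δQ = 0.146 × 250.6 = 36.5.

250.6 ± 36.5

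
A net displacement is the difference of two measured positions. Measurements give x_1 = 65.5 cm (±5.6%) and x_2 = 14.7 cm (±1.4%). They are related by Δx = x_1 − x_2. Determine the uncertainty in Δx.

Each term contributes (cᵢ δxᵢ)² to (δΔx)²:
  (δx_1)² = 13.5;  (δx_2)² = 0.0424
δΔx = √(13.5) = 3.67 cm

3.67 cm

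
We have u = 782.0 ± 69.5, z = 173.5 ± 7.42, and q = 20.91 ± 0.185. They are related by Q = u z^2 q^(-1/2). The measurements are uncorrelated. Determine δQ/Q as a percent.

12.3%

Q is a product of powers, so relative uncertainties combine in quadrature:
  (1·δu/u)² = (1×0.0889)² = 0.00790;  (2·δz/z)² = (2×0.0428)² = 0.00732;  (−½·δq/q)² = (-0.5×0.00885)² = 1.96e-05
δQ/Q = √(0.0152) = 0.123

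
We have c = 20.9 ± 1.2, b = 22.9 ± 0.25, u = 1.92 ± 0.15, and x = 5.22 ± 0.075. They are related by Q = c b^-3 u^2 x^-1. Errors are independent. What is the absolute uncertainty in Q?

0.000209

Products/powers → add relative errors in quadrature, weighted by exponent:
  (1·δc/c)² = (1×0.0574)² = 0.00330;  (-3·δb/b)² = (-3×0.0109)² = 0.00107;  (2·δu/u)² = (2×0.0781)² = 0.0244;  (-1·δx/x)² = (-1×0.0144)² = 0.000206
δQ/Q = √(0.0290) = 0.170
Q = 0.00123, so δQ = 0.170 × 0.00123 = 0.000209.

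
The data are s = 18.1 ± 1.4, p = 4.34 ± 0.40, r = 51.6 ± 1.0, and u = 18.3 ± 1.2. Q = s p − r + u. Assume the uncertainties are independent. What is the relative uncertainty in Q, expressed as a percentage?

Let w = s·p = 78.6. δw/w = √((1·δs/s)² + (1·δp/p)²) = √(0.00598 + 0.00849) = 0.120, so δw = 9.45.
Q = w − r + u: δQ = √(δw² + δr² + δu²) = √(89.3 + 1.00 + 1.44) = 9.58
Q = 45.3, so δQ/Q = 9.58/45.3 = 0.212.

21.2%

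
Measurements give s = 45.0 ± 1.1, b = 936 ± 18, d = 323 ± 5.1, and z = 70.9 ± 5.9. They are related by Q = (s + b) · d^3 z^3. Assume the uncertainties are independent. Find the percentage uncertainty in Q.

25.5%

Let u = s + b = 981. δu = √(δs² + δb²) = √(1.21 + 324) = 18.0, so δu/u = 0.0184.
Q is then a monomial in u, d, z:
δQ/Q = √((δu/u)² + (3·δd/d)² + (3·δz/z)²) = √(0.000338 + 0.00224 + 0.0623) = 0.255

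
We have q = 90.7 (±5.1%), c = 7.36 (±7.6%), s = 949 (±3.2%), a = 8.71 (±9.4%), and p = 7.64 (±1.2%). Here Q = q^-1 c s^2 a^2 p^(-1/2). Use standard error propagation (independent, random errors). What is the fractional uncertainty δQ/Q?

0.219

For a monomial Q ∝ q^-1, c, s^2, a^2, p^(-1/2), fractional errors add in quadrature:
  (-1·δq/q)² = (-1×0.0510)² = 0.00260;  (1·δc/c)² = (1×0.0760)² = 0.00578;  (2·δs/s)² = (2×0.0320)² = 0.00410;  (2·δa/a)² = (2×0.0940)² = 0.0353;  (−½·δp/p)² = (-0.5×0.0120)² = 3.6e-05
δQ/Q = √(0.0479) = 0.219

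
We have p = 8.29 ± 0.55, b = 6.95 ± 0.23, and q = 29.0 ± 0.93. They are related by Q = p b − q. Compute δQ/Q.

0.153

Let w = p·b = 57.6. δw/w = √((1·δp/p)² + (1·δb/b)²) = √(0.00440 + 0.00110) = 0.0741, so δw = 4.27.
Q = w − q: δQ = √(δw² + δq²) = √(18.2 + 0.865) = 4.37
Q = 28.6, so δQ/Q = 4.37/28.6 = 0.153.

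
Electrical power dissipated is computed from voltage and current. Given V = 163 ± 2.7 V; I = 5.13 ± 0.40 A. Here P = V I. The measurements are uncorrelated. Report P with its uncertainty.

836 ± 66.7 W

Relative error in a monomial: (δP/P)² = Σ (nᵢ · δxᵢ/xᵢ)².
  (1·δV/V)² = (1×0.0166)² = 0.000274;  (1·δI/I)² = (1×0.0780)² = 0.00608
δP/P = √(0.00635) = 0.0797
P = 836 W, so δP = 0.0797 × 836 = 66.7 W.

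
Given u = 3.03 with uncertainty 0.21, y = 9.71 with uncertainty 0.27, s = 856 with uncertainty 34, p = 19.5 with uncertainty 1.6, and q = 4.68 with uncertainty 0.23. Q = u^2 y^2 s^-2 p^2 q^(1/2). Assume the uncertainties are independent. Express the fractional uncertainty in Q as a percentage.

23.7%

Each factor contributes (exponent × relative error)² to (δQ/Q)²:
  (2·δu/u)² = (2×0.0693)² = 0.0192;  (2·δy/y)² = (2×0.0278)² = 0.00309;  (-2·δs/s)² = (-2×0.0397)² = 0.00631;  (2·δp/p)² = (2×0.0821)² = 0.0269;  (½·δq/q)² = (0.5×0.0491)² = 0.000604
δQ/Q = √(0.0562) = 0.237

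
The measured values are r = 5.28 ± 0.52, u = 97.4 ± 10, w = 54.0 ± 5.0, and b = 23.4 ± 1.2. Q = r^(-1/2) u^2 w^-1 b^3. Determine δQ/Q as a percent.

Q is a product of powers, so relative uncertainties combine in quadrature:
  (−½·δr/r)² = (-0.5×0.0985)² = 0.00242;  (2·δu/u)² = (2×0.103)² = 0.0422;  (-1·δw/w)² = (-1×0.0926)² = 0.00857;  (3·δb/b)² = (3×0.0513)² = 0.0237
δQ/Q = √(0.0768) = 0.277

27.7%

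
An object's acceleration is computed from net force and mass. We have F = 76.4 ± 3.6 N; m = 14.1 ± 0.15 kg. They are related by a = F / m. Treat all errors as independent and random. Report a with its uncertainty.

5.42 ± 0.262 m/s^2

For a monomial a ∝ F, m^-1, fractional errors add in quadrature:
  (1·δF/F)² = (1×0.0471)² = 0.00222;  (-1·δm/m)² = (-1×0.0106)² = 0.000113
δa/a = √(0.00233) = 0.0483
a = 5.42 m/s^2, so δa = 0.0483 × 5.42 = 0.262 m/s^2.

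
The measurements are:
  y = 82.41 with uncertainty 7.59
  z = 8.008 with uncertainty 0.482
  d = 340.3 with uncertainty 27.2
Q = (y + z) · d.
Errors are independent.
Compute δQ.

Let u = y + z = 90.42. δu = √(δy² + δz²) = √(57.6 + 0.232) = 7.61, so δu/u = 0.0841.
Q is then a monomial in u, d:
δQ/Q = √((δu/u)² + (1·δd/d)²) = √(0.00707 + 0.00639) = 0.116
Q = 30770, so δQ = 0.116 × 30770 = 3570.

3570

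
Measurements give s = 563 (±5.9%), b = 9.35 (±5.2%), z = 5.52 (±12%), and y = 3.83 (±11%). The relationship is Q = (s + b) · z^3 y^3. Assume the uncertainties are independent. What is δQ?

2.66e+06

Let u = s + b = 572. δu = √(δs² + δb²) = √(1100 + 0.236) = 33.2, so δu/u = 0.0580.
Q is then a monomial in u, z, y:
δQ/Q = √((δu/u)² + (3·δz/z)² + (3·δy/y)²) = √(0.00337 + 0.130 + 0.109) = 0.492
Q = 5.41e+06, so δQ = 0.492 × 5.41e+06 = 2.66e+06.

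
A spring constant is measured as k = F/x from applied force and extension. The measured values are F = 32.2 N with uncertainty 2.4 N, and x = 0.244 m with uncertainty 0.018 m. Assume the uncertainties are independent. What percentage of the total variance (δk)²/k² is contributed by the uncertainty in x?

49.5%

(δk/k)² = (1·δF/F)² + (-1·δx/x)²
  F term: (1×0.0745)² = 0.00556
  x term: (-1×0.0738)² = 0.00544
Total = 0.0110. Share from x = 0.00544/0.0110 = 0.495.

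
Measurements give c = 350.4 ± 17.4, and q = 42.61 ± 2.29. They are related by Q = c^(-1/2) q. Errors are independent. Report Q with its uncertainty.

Each factor contributes (exponent × relative error)² to (δQ/Q)²:
  (−½·δc/c)² = (-0.5×0.0497)² = 0.000616;  (1·δq/q)² = (1×0.0537)² = 0.00289
δQ/Q = √(0.00350) = 0.0592
Q = 2.276, so δQ = 0.0592 × 2.276 = 0.135.

2.276 ± 0.135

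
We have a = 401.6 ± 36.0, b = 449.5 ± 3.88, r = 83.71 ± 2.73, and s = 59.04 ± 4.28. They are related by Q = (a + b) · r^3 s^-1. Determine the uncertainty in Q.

1.09e+06

Let u = a + b = 851.1. δu = √(δa² + δb²) = √(1300 + 15.1) = 36.2, so δu/u = 0.0425.
Q is then a monomial in u, r, s:
δQ/Q = √((δu/u)² + (3·δr/r)² + (-1·δs/s)²) = √(0.00181 + 0.00957 + 0.00526) = 0.129
Q = 8.456e+06, so δQ = 0.129 × 8.456e+06 = 1.09e+06.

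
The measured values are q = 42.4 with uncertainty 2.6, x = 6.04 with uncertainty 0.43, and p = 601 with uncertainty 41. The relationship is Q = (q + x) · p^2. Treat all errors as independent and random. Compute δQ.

2.57e+06

Let u = q + x = 48.4. δu = √(δq² + δx²) = √(6.76 + 0.185) = 2.64, so δu/u = 0.0544.
Q is then a monomial in u, p:
δQ/Q = √((δu/u)² + (2·δp/p)²) = √(0.00296 + 0.0186) = 0.147
Q = 1.75e+07, so δQ = 0.147 × 1.75e+07 = 2.57e+06.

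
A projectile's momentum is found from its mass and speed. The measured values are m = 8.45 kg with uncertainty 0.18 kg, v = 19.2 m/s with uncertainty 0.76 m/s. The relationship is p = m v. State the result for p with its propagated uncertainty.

162 ± 7.29 kg·m/s

Products/powers → add relative errors in quadrature, weighted by exponent:
  (1·δm/m)² = (1×0.0213)² = 0.000454;  (1·δv/v)² = (1×0.0396)² = 0.00157
δp/p = √(0.00202) = 0.0450
p = 162 kg·m/s, so δp = 0.0450 × 162 = 7.29 kg·m/s.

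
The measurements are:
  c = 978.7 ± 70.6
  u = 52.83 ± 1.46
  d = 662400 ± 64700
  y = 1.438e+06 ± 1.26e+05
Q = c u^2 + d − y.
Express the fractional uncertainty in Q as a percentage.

Let p = c·u^2 = 2.732e+06. δp/p = √((1·δc/c)² + (2·δu/u)²) = √(0.00520 + 0.00305) = 0.0909, so δp = 2.48e+05.
Q = p + d − y: δQ = √(δp² + δd² + δy²) = √(6.16e+10 + 4.19e+09 + 1.59e+10) = 2.86e+05
Q = 1.956e+06, so δQ/Q = 2.86e+05/1.956e+06 = 0.146.

14.6%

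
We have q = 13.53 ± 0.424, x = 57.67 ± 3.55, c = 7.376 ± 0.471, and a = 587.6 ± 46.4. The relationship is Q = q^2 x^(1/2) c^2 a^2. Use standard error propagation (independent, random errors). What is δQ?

5.61e+09

Products/powers → add relative errors in quadrature, weighted by exponent:
  (2·δq/q)² = (2×0.0313)² = 0.00393;  (½·δx/x)² = (0.5×0.0616)² = 0.000947;  (2·δc/c)² = (2×0.0639)² = 0.0163;  (2·δa/a)² = (2×0.0790)² = 0.0249
δQ/Q = √(0.0461) = 0.215
Q = 2.611e+10, so δQ = 0.215 × 2.611e+10 = 5.61e+09.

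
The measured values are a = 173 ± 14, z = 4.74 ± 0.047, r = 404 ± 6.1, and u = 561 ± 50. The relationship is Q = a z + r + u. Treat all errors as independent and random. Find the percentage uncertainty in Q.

Let p = a·z = 820. δp/p = √((1·δa/a)² + (1·δz/z)²) = √(0.00655 + 9.83e-05) = 0.0815, so δp = 66.9.
Q = p + r + u: δQ = √(δp² + δr² + δu²) = √(4470 + 37.2 + 2500) = 83.7
Q = 1790, so δQ/Q = 83.7/1790 = 0.0469.

4.69%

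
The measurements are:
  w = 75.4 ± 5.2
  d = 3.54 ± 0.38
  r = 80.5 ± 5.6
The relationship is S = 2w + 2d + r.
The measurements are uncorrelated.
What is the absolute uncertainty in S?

11.8

Each term contributes (cᵢ δxᵢ)² to (δS)²:
  (2·δw)² = 108;  (2·δd)² = 0.578;  (δr)² = 31.4
δS = √(140) = 11.8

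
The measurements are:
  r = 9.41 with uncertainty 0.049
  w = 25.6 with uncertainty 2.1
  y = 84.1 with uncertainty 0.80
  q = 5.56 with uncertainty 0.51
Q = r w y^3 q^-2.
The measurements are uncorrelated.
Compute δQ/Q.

Q is a product of powers, so relative uncertainties combine in quadrature:
  (1·δr/r)² = (1×0.00521)² = 2.71e-05;  (1·δw/w)² = (1×0.0820)² = 0.00673;  (3·δy/y)² = (3×0.00951)² = 0.000814;  (-2·δq/q)² = (-2×0.0917)² = 0.0337
δQ/Q = √(0.0412) = 0.203

0.203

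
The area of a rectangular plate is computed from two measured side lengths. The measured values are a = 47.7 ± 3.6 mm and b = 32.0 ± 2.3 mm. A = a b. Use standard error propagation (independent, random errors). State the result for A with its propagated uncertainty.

For a monomial A ∝ a, b, fractional errors add in quadrature:
  (1·δa/a)² = (1×0.0755)² = 0.00570;  (1·δb/b)² = (1×0.0719)² = 0.00517
δA/A = √(0.0109) = 0.104
A = 1530 mm^2, so δA = 0.104 × 1530 = 159 mm^2.

1530 ± 159 mm^2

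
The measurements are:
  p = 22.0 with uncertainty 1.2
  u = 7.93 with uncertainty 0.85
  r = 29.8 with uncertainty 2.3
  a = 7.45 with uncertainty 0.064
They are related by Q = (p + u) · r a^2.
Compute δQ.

Let w = p + u = 29.9. δw = √(δp² + δu²) = √(1.44 + 0.722) = 1.47, so δw/w = 0.0491.
Q is then a monomial in w, r, a:
δQ/Q = √((δw/w)² + (1·δr/r)² + (2·δa/a)²) = √(0.00241 + 0.00596 + 0.000295) = 0.0931
Q = 49500, so δQ = 0.0931 × 49500 = 4610.

4610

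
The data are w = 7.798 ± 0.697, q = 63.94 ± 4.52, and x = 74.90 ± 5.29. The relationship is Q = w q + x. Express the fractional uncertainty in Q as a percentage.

9.95%

Let p = w·q = 498.6. δp/p = √((1·δw/w)² + (1·δq/q)²) = √(0.00799 + 0.00500) = 0.114, so δp = 56.8.
Q = p + x: δQ = √(δp² + δx²) = √(3230 + 28.0) = 57.1
Q = 573.5, so δQ/Q = 57.1/573.5 = 0.0995.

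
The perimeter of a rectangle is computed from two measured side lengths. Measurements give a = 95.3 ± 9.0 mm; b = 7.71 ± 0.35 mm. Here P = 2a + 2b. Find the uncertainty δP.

18.0 mm

P is a linear combination, so absolute uncertainties add in quadrature:
  (2·δa)² = 324;  (2·δb)² = 0.490
δP = √(324) = 18.0 mm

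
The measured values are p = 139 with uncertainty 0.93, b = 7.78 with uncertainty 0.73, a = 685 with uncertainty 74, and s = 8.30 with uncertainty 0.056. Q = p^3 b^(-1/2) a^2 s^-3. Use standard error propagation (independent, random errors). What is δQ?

Relative error in a monomial: (δQ/Q)² = Σ (nᵢ · δxᵢ/xᵢ)².
  (3·δp/p)² = (3×0.00669)² = 0.000403;  (−½·δb/b)² = (-0.5×0.0938)² = 0.00220;  (2·δa/a)² = (2×0.108)² = 0.0467;  (-3·δs/s)² = (-3×0.00675)² = 0.000410
δQ/Q = √(0.0497) = 0.223
Q = 7.9e+08, so δQ = 0.223 × 7.9e+08 = 1.76e+08.

1.76e+08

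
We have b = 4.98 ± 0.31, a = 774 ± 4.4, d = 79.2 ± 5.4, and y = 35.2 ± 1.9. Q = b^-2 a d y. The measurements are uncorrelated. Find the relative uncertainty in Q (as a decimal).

0.152

Products/powers → add relative errors in quadrature, weighted by exponent:
  (-2·δb/b)² = (-2×0.0622)² = 0.0155;  (1·δa/a)² = (1×0.00568)² = 3.23e-05;  (1·δd/d)² = (1×0.0682)² = 0.00465;  (1·δy/y)² = (1×0.0540)² = 0.00291
δQ/Q = √(0.0231) = 0.152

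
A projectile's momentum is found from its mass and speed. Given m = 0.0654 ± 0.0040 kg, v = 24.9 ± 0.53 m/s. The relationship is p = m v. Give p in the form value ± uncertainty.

1.63 ± 0.105 kg·m/s

Since p is a product/quotient, work with relative uncertainties:
  (1·δm/m)² = (1×0.0612)² = 0.00374;  (1·δv/v)² = (1×0.0213)² = 0.000453
δp/p = √(0.00419) = 0.0648
p = 1.63 kg·m/s, so δp = 0.0648 × 1.63 = 0.105 kg·m/s.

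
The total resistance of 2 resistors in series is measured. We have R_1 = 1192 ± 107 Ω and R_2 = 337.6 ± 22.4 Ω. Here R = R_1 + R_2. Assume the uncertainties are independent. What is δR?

Sums and differences: (δR)² = Σ (cᵢ δxᵢ)².
  (δR_1)² = 11400;  (δR_2)² = 502
δR = √(12000) = 109 Ω

109 Ω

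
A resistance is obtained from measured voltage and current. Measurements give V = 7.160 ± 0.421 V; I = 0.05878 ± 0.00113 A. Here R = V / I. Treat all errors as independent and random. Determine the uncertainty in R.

R is a product of powers, so relative uncertainties combine in quadrature:
  (1·δV/V)² = (1×0.0588)² = 0.00346;  (-1·δI/I)² = (-1×0.0192)² = 0.000370
δR/R = √(0.00383) = 0.0619
R = 121.8 Ω, so δR = 0.0619 × 121.8 = 7.54 Ω.

7.54 Ω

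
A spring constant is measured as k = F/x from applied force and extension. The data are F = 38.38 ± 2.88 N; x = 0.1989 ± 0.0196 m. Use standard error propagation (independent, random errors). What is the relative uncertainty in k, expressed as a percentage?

Products/powers → add relative errors in quadrature, weighted by exponent:
  (1·δF/F)² = (1×0.0750)² = 0.00563;  (-1·δx/x)² = (-1×0.0985)² = 0.00971
δk/k = √(0.0153) = 0.124

12.4%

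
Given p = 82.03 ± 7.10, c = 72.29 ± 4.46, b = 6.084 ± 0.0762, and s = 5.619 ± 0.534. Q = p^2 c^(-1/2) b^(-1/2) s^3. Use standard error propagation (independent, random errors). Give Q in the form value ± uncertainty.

Products/powers → add relative errors in quadrature, weighted by exponent:
  (2·δp/p)² = (2×0.0866)² = 0.0300;  (−½·δc/c)² = (-0.5×0.0617)² = 0.000952;  (−½·δb/b)² = (-0.5×0.0125)² = 3.92e-05;  (3·δs/s)² = (3×0.0950)² = 0.0813
δQ/Q = √(0.112) = 0.335
Q = 56920, so δQ = 0.335 × 56920 = 19100.

56920 ± 19100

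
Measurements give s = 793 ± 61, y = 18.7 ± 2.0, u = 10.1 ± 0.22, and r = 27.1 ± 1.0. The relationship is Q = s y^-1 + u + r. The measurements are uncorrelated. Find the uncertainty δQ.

5.68

Let p = s·y^-1 = 42.4. δp/p = √((1·δs/s)² + (-1·δy/y)²) = √(0.00592 + 0.0114) = 0.132, so δp = 5.59.
Q = p + u + r: δQ = √(δp² + δu² + δr²) = √(31.2 + 0.0484 + 1.00) = 5.68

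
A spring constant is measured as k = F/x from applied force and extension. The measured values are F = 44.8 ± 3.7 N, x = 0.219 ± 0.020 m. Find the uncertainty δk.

Each factor contributes (exponent × relative error)² to (δk/k)²:
  (1·δF/F)² = (1×0.0826)² = 0.00682;  (-1·δx/x)² = (-1×0.0913)² = 0.00834
δk/k = √(0.0152) = 0.123
k = 205 N/m, so δk = 0.123 × 205 = 25.2 N/m.

25.2 N/m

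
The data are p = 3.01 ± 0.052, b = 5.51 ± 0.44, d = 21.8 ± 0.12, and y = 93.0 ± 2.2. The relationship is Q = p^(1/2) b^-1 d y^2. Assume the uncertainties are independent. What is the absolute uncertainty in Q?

5540

For a monomial Q ∝ p^(1/2), b^-1, d, y^2, fractional errors add in quadrature:
  (½·δp/p)² = (0.5×0.0173)² = 7.46e-05;  (-1·δb/b)² = (-1×0.0799)² = 0.00638;  (1·δd/d)² = (1×0.00550)² = 3.03e-05;  (2·δy/y)² = (2×0.0237)² = 0.00224
δQ/Q = √(0.00872) = 0.0934
Q = 59400, so δQ = 0.0934 × 59400 = 5540.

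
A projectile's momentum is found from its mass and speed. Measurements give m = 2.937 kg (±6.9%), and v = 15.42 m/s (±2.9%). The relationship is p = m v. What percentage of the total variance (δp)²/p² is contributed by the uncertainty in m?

85.0%

(δp/p)² = (1·δm/m)² + (1·δv/v)²
  m term: (1×0.0690)² = 0.00476
  v term: (1×0.0290)² = 0.000841
Total = 0.00560. Share from m = 0.00476/0.00560 = 0.850.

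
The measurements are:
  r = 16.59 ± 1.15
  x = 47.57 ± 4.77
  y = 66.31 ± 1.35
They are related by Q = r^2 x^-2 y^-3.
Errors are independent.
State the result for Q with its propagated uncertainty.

(4.171 ± 1.05) × 10^-7

Products/powers → add relative errors in quadrature, weighted by exponent:
  (2·δr/r)² = (2×0.0693)² = 0.0192;  (-2·δx/x)² = (-2×0.100)² = 0.0402;  (-3·δy/y)² = (-3×0.0204)² = 0.00373
δQ/Q = √(0.0632) = 0.251
Q = 4.171e-07, so δQ = 0.251 × 4.171e-07 = 1.05e-07.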